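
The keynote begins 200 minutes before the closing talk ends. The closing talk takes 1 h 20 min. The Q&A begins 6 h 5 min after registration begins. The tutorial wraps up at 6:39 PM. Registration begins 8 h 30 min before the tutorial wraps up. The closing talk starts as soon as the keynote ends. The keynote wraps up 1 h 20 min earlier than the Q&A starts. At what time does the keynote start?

Registration starts at 6:39 PM − 510 min = 10:09 AM.
The Q&A starts at 10:09 AM + 365 min = 4:14 PM.
The keynote ends at 4:14 PM − 80 min = 2:54 PM.
So the closing talk starts at 2:54 PM.
The closing talk ends at 2:54 PM + 80 min = 4:14 PM.
The keynote starts at 4:14 PM − 200 min = 12:54 PM.

12:54 PM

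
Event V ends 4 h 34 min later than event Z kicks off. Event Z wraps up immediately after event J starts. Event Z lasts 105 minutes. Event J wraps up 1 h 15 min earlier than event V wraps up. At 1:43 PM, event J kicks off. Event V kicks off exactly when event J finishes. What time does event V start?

3:17 PM

Event Z ends at 1:43 PM.
Event Z starts at 1:43 PM − 105 min = 11:58 AM.
Event V ends at 11:58 AM + 274 min = 4:32 PM.
Event J ends at 4:32 PM − 75 min = 3:17 PM.
So event V starts at 3:17 PM.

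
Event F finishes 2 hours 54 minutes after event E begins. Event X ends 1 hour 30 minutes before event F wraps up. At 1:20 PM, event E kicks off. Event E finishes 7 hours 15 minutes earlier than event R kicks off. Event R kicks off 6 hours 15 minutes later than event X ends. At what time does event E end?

1:44 PM

Event F ends at 1:20 PM + 174 min = 4:14 PM.
Event X ends at 4:14 PM − 90 min = 2:44 PM.
Event R starts at 2:44 PM + 375 min = 8:59 PM.
Event E ends at 8:59 PM − 435 min = 1:44 PM.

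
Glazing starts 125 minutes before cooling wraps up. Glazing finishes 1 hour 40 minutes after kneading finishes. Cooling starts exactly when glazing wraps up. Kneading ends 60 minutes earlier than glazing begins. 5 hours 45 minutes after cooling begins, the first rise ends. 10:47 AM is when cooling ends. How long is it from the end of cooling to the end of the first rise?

4 hours 20 minutes

Glazing starts at 10:47 AM − 125 min = 8:42 AM.
Kneading ends at 8:42 AM − 60 min = 7:42 AM.
Glazing ends at 7:42 AM + 100 min = 9:22 AM.
So cooling starts at 9:22 AM.
The first rise ends at 9:22 AM + 345 min = 3:07 PM.
From 10:47 AM to 3:07 PM is 4 hours 20 minutes.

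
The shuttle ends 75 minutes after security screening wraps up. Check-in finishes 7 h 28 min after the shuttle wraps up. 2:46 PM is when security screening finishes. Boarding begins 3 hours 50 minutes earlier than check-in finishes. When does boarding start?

7:39 PM

The shuttle ends at 2:46 PM + 75 min = 4:01 PM.
Check-in ends at 4:01 PM + 448 min = 11:29 PM.
Boarding starts at 11:29 PM − 230 min = 7:39 PM.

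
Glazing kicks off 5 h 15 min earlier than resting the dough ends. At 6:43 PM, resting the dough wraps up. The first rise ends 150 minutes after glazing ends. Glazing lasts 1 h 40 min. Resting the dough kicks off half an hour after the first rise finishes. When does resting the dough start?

Glazing starts at 6:43 PM − 315 min = 1:28 PM.
Glazing ends at 1:28 PM + 100 min = 3:08 PM.
The first rise ends at 3:08 PM + 150 min = 5:38 PM.
Resting the dough starts at 5:38 PM + 30 min = 6:08 PM.

6:08 PM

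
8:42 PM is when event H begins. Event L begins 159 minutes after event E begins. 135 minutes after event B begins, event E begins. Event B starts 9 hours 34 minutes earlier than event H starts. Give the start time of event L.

Event B starts at 8:42 PM − 574 min = 11:08 AM.
Event E starts at 11:08 AM + 135 min = 1:23 PM.
Event L starts at 1:23 PM + 159 min = 4:02 PM.

4:02 PM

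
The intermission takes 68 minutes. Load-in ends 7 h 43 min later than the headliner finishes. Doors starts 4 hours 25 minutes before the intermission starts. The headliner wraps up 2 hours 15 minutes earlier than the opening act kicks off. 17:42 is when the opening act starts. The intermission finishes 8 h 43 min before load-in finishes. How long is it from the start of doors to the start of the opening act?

The headliner ends at 17:42 − 135 min = 15:27.
Load-in ends at 15:27 + 463 min = 23:10.
The intermission ends at 23:10 − 523 min = 14:27.
The intermission starts at 14:27 − 68 min = 13:19.
Doors starts at 13:19 − 265 min = 08:54.
From 08:54 to 17:42 is 8 h 48 min.

8 h 48 min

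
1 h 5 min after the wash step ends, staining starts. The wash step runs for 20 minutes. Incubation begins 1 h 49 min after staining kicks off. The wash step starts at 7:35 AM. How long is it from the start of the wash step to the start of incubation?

The wash step ends at 7:35 AM + 20 min = 7:55 AM.
Staining starts at 7:55 AM + 65 min = 9:00 AM.
Incubation starts at 9:00 AM + 109 min = 10:49 AM.
From 7:35 AM to 10:49 AM is 3 hours 14 minutes.

3 hours 14 minutes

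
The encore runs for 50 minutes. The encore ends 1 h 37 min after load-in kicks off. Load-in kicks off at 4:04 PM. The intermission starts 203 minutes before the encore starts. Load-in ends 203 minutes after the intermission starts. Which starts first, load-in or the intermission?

the intermission

The encore ends at 4:04 PM + 97 min = 5:41 PM.
The encore starts at 5:41 PM − 50 min = 4:51 PM.
The intermission starts at 4:51 PM − 203 min = 1:28 PM.
Load-in starts at 4:04 PM and the intermission starts at 1:28 PM, so the intermission is first.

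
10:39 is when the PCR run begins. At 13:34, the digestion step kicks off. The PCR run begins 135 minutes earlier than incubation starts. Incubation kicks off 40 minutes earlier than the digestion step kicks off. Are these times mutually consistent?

Yes

Incubation starts at 13:34 − 40 min = 12:54.
The PCR run starts at 12:54 − 135 min = 10:39.
That matches the stated 10:39, so the schedule is consistent.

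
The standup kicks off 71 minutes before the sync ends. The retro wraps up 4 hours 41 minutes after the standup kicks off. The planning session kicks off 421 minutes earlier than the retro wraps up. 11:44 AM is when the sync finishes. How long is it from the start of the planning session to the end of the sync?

The standup starts at 11:44 AM − 71 min = 10:33 AM.
The retro ends at 10:33 AM + 281 min = 3:14 PM.
The planning session starts at 3:14 PM − 421 min = 8:13 AM.
From 8:13 AM to 11:44 AM is 211 minutes.

211 minutes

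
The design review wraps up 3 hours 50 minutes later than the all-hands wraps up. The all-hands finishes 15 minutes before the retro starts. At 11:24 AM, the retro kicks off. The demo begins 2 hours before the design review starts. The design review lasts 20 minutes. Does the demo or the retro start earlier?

The all-hands ends at 11:24 AM − 15 min = 11:09 AM.
The design review ends at 11:09 AM + 230 min = 2:59 PM.
The design review starts at 2:59 PM − 20 min = 2:39 PM.
The demo starts at 2:39 PM − 120 min = 12:39 PM.
The demo starts at 12:39 PM and the retro starts at 11:24 AM, so the retro is first.

the retro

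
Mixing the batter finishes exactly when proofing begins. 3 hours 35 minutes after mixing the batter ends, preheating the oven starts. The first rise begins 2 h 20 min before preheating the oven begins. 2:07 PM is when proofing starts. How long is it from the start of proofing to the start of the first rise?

1 h 15 min

Mixing the batter ends at 2:07 PM.
Preheating the oven starts at 2:07 PM + 215 min = 5:42 PM.
The first rise starts at 5:42 PM − 140 min = 3:22 PM.
From 2:07 PM to 3:22 PM is 1 h 15 min.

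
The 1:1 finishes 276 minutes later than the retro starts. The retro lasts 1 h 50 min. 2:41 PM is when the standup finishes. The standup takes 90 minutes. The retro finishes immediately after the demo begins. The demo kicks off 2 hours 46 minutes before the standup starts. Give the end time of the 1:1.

The standup starts at 2:41 PM − 90 min = 1:11 PM.
The demo starts at 1:11 PM − 166 min = 10:25 AM.
So the retro ends at 10:25 AM.
The retro starts at 10:25 AM − 110 min = 8:35 AM.
The 1:1 ends at 8:35 AM + 276 min = 1:11 PM.

1:11 PM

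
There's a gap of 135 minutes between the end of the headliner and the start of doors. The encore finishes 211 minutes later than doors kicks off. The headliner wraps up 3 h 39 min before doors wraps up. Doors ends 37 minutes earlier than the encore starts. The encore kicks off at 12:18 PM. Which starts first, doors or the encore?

doors

Doors ends at 12:18 PM − 37 min = 11:41 AM.
The headliner ends at 11:41 AM − 219 min = 8:02 AM.
Doors starts at 8:02 AM + 135 min = 10:17 AM.
Doors starts at 10:17 AM and the encore starts at 12:18 PM, so doors is first.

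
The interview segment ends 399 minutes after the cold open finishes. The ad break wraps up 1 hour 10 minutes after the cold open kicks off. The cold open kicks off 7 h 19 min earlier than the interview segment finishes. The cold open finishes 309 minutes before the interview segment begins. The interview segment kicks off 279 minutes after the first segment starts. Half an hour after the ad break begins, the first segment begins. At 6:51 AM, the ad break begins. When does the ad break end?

The first segment starts at 6:51 AM + 30 min = 7:21 AM.
The interview segment starts at 7:21 AM + 279 min = 12:00 PM.
The cold open ends at 12:00 PM − 309 min = 6:51 AM.
The interview segment ends at 6:51 AM + 399 min = 1:30 PM.
The cold open starts at 1:30 PM − 439 min = 6:11 AM.
The ad break ends at 6:11 AM + 70 min = 7:21 AM.

7:21 AM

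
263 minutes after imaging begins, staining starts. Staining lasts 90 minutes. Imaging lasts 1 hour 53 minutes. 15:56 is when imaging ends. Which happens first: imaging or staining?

imaging

Imaging starts at 15:56 − 113 min = 14:03.
Staining starts at 14:03 + 263 min = 18:26.
Imaging starts at 14:03 and staining starts at 18:26, so imaging is first.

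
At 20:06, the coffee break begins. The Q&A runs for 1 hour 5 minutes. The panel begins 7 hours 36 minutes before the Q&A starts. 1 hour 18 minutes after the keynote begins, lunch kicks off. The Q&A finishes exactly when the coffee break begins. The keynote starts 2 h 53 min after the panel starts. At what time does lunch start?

15:36

The Q&A ends at 20:06.
The Q&A starts at 20:06 − 65 min = 19:01.
The panel starts at 19:01 − 456 min = 11:25.
The keynote starts at 11:25 + 173 min = 14:18.
Lunch starts at 14:18 + 78 min = 15:36.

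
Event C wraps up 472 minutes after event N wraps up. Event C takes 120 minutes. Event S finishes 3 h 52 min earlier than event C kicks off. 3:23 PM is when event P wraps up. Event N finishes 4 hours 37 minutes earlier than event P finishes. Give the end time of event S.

12:46 PM

Event N ends at 3:23 PM − 277 min = 10:46 AM.
Event C ends at 10:46 AM + 472 min = 6:38 PM.
Event C starts at 6:38 PM − 120 min = 4:38 PM.
Event S ends at 4:38 PM − 232 min = 12:46 PM.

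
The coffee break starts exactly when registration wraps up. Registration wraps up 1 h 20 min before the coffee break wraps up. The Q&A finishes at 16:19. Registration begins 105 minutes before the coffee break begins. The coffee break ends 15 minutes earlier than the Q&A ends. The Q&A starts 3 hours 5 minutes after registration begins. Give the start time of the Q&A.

16:04

The coffee break ends at 16:19 − 15 min = 16:04.
Registration ends at 16:04 − 80 min = 14:44.
So the coffee break starts at 14:44.
Registration starts at 14:44 − 105 min = 12:59.
The Q&A starts at 12:59 + 185 min = 16:04.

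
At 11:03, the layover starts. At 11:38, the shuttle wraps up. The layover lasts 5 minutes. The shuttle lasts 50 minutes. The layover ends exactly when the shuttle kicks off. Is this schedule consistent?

No

The shuttle starts at 11:38 − 50 min = 10:48.
So the layover ends at 10:48.
The layover starts at 10:48 − 5 min = 10:43.
But the layover is also said to start at 11:03 — a 20-minute conflict.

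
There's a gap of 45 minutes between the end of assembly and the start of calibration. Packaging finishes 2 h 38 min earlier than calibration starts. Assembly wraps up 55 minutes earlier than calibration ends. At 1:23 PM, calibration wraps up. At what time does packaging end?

Assembly ends at 1:23 PM − 55 min = 12:28 PM.
Calibration starts at 12:28 PM + 45 min = 1:13 PM.
Packaging ends at 1:13 PM − 158 min = 10:35 AM.

10:35 AM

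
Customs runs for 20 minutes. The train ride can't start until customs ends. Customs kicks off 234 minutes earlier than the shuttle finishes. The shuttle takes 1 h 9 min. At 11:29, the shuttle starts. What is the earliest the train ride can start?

09:04

The shuttle ends at 11:29 + 69 min = 12:38.
Customs starts at 12:38 − 234 min = 08:44.
Customs ends at 08:44 + 20 min = 09:04.
The train ride is bounded by customs, so the earliest it can start is 09:04.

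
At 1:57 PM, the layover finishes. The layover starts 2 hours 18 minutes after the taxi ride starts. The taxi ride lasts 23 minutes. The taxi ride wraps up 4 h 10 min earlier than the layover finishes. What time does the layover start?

The taxi ride ends at 1:57 PM − 250 min = 9:47 AM.
The taxi ride starts at 9:47 AM − 23 min = 9:24 AM.
The layover starts at 9:24 AM + 138 min = 11:42 AM.

11:42 AM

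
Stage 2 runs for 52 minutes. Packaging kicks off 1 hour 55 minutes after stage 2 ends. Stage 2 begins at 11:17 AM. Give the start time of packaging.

Stage 2 ends at 11:17 AM + 52 min = 12:09 PM.
Packaging starts at 12:09 PM + 115 min = 2:04 PM.

2:04 PM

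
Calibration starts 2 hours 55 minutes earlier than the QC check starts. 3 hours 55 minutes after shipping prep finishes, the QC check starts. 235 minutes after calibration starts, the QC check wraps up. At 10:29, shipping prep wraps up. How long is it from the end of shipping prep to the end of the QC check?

The QC check starts at 10:29 + 235 min = 14:24.
Calibration starts at 14:24 − 175 min = 11:29.
The QC check ends at 11:29 + 235 min = 15:24.
From 10:29 to 15:24 is 4 h 55 min.

4 h 55 min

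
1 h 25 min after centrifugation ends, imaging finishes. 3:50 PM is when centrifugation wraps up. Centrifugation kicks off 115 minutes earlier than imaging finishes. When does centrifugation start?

Imaging ends at 3:50 PM + 85 min = 5:15 PM.
Centrifugation starts at 5:15 PM − 115 min = 3:20 PM.

3:20 PM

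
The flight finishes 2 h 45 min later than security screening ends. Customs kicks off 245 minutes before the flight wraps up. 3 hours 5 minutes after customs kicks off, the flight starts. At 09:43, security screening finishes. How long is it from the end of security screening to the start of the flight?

1 h 45 min

The flight ends at 09:43 + 165 min = 12:28.
Customs starts at 12:28 − 245 min = 08:23.
The flight starts at 08:23 + 185 min = 11:28.
From 09:43 to 11:28 is 1 h 45 min.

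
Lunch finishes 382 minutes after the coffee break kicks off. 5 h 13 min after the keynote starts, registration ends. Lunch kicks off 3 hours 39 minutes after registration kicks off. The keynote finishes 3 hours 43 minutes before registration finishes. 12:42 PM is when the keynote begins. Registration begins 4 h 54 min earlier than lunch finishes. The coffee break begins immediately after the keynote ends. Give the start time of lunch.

Registration ends at 12:42 PM + 313 min = 5:55 PM.
The keynote ends at 5:55 PM − 223 min = 2:12 PM.
So the coffee break starts at 2:12 PM.
Lunch ends at 2:12 PM + 382 min = 8:34 PM.
Registration starts at 8:34 PM − 294 min = 3:40 PM.
Lunch starts at 3:40 PM + 219 min = 7:19 PM.

7:19 PM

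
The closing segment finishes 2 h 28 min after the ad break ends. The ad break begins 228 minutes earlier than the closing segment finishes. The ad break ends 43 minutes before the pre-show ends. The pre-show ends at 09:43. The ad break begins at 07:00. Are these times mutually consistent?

The ad break ends at 09:43 − 43 min = 09:00.
The closing segment ends at 09:00 + 148 min = 11:28.
The ad break starts at 11:28 − 228 min = 07:40.
But the ad break is also said to start at 07:00 — a 40-minute conflict.

No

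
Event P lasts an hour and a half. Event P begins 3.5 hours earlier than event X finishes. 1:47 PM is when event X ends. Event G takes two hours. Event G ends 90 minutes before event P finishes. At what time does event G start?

Event P starts at 1:47 PM − 210 min = 10:17 AM.
Event P ends at 10:17 AM + 90 min = 11:47 AM.
Event G ends at 11:47 AM − 90 min = 10:17 AM.
Event G starts at 10:17 AM − 120 min = 8:17 AM.

8:17 AM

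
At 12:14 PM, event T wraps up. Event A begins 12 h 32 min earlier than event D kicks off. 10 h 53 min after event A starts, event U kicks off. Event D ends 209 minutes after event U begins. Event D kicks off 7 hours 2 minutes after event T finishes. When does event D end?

Event D starts at 12:14 PM + 422 min = 7:16 PM.
Event A starts at 7:16 PM − 752 min = 6:44 AM.
Event U starts at 6:44 AM + 653 min = 5:37 PM.
Event D ends at 5:37 PM + 209 min = 9:06 PM.

9:06 PM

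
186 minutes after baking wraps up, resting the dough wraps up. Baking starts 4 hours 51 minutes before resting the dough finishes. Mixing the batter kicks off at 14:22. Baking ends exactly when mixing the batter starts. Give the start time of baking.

12:37

Baking ends at 14:22.
Resting the dough ends at 14:22 + 186 min = 17:28.
Baking starts at 17:28 − 291 min = 12:37.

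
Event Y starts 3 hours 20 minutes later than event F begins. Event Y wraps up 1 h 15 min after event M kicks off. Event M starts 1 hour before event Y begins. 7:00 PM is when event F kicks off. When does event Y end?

Event Y starts at 7:00 PM + 200 min = 10:20 PM.
Event M starts at 10:20 PM − 60 min = 9:20 PM.
Event Y ends at 9:20 PM + 75 min = 10:35 PM.

10:35 PM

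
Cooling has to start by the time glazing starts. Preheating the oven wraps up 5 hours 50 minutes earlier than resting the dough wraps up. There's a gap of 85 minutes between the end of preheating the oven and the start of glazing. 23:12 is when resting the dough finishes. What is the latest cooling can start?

Preheating the oven ends at 23:12 − 350 min = 17:22.
Glazing starts at 17:22 + 85 min = 18:47.
Cooling is bounded by glazing, so the latest it can start is 18:47.

18:47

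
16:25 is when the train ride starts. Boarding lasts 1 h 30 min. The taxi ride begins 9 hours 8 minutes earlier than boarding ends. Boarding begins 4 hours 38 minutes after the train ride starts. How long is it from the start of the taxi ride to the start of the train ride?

180 minutes

Boarding starts at 16:25 + 278 min = 21:03.
Boarding ends at 21:03 + 90 min = 22:33.
The taxi ride starts at 22:33 − 548 min = 13:25.
From 13:25 to 16:25 is 180 minutes.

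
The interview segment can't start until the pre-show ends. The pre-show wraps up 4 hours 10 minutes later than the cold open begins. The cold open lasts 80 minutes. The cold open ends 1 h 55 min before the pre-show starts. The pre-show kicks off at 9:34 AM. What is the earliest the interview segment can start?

10:29 AM

The cold open ends at 9:34 AM − 115 min = 7:39 AM.
The cold open starts at 7:39 AM − 80 min = 6:19 AM.
The pre-show ends at 6:19 AM + 250 min = 10:29 AM.
The interview segment is bounded by the pre-show, so the earliest it can start is 10:29 AM.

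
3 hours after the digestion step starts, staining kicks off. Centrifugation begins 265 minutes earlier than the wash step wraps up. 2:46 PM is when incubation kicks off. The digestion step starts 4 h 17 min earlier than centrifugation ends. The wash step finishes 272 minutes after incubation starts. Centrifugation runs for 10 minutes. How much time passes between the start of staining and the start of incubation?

60 minutes

The wash step ends at 2:46 PM + 272 min = 7:18 PM.
Centrifugation starts at 7:18 PM − 265 min = 2:53 PM.
Centrifugation ends at 2:53 PM + 10 min = 3:03 PM.
The digestion step starts at 3:03 PM − 257 min = 10:46 AM.
Staining starts at 10:46 AM + 180 min = 1:46 PM.
From 1:46 PM to 2:46 PM is 60 minutes.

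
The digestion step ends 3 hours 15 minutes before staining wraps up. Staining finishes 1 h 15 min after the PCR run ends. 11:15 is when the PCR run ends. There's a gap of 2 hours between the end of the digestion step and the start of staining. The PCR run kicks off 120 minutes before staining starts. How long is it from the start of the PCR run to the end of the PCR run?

two hours

Staining ends at 11:15 + 75 min = 12:30.
The digestion step ends at 12:30 − 195 min = 09:15.
Staining starts at 09:15 + 120 min = 11:15.
The PCR run starts at 11:15 − 120 min = 09:15.
From 09:15 to 11:15 is two hours.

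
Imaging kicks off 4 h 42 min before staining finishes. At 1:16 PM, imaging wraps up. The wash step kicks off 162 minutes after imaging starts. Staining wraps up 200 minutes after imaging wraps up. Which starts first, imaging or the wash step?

Staining ends at 1:16 PM + 200 min = 4:36 PM.
Imaging starts at 4:36 PM − 282 min = 11:54 AM.
The wash step starts at 11:54 AM + 162 min = 2:36 PM.
Imaging starts at 11:54 AM and the wash step starts at 2:36 PM, so imaging is first.

imaging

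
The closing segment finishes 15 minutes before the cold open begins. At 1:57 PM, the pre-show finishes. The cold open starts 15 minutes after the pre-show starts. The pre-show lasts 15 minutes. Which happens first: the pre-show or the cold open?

The pre-show starts at 1:57 PM − 15 min = 1:42 PM.
The cold open starts at 1:42 PM + 15 min = 1:57 PM.
The pre-show starts at 1:42 PM and the cold open starts at 1:57 PM, so the pre-show is first.

the pre-show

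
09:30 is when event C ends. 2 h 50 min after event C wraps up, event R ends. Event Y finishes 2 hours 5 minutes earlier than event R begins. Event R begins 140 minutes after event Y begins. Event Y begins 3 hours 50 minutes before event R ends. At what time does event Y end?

Event R ends at 09:30 + 170 min = 12:20.
Event Y starts at 12:20 − 230 min = 08:30.
Event R starts at 08:30 + 140 min = 10:50.
Event Y ends at 10:50 − 125 min = 08:45.

08:45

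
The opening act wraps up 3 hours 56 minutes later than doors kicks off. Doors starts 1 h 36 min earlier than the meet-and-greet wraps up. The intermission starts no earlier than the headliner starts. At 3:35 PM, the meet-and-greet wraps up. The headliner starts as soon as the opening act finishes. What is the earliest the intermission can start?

Doors starts at 3:35 PM − 96 min = 1:59 PM.
The opening act ends at 1:59 PM + 236 min = 5:55 PM.
So the headliner starts at 5:55 PM.
The intermission is bounded by the headliner, so the earliest it can start is 5:55 PM.

5:55 PM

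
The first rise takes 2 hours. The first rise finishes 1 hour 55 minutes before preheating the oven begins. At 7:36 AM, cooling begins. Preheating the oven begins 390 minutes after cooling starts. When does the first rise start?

Preheating the oven starts at 7:36 AM + 390 min = 2:06 PM.
The first rise ends at 2:06 PM − 115 min = 12:11 PM.
The first rise starts at 12:11 PM − 120 min = 10:11 AM.

10:11 AM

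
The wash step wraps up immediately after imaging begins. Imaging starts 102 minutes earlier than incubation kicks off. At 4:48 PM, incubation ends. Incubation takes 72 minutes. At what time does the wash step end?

1:54 PM

Incubation starts at 4:48 PM − 72 min = 3:36 PM.
Imaging starts at 3:36 PM − 102 min = 1:54 PM.
So the wash step ends at 1:54 PM.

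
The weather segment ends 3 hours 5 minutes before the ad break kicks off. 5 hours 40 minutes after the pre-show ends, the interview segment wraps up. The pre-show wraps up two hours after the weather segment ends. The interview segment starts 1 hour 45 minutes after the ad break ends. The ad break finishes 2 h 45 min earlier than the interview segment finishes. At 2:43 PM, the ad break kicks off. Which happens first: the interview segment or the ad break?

The weather segment ends at 2:43 PM − 185 min = 11:38 AM.
The pre-show ends at 11:38 AM + 120 min = 1:38 PM.
The interview segment ends at 1:38 PM + 340 min = 7:18 PM.
The ad break ends at 7:18 PM − 165 min = 4:33 PM.
The interview segment starts at 4:33 PM + 105 min = 6:18 PM.
The interview segment starts at 6:18 PM and the ad break starts at 2:43 PM, so the ad break is first.

the ad break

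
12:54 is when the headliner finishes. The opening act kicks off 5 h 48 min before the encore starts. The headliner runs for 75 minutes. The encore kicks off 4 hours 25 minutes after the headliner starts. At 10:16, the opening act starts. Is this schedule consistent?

The headliner starts at 12:54 − 75 min = 11:39.
The encore starts at 11:39 + 265 min = 16:04.
The opening act starts at 16:04 − 348 min = 10:16.
That matches the stated 10:16, so the schedule is consistent.

Yes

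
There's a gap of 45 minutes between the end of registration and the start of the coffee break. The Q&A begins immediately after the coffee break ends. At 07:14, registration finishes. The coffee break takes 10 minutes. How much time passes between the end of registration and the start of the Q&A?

The coffee break starts at 07:14 + 45 min = 07:59.
The coffee break ends at 07:59 + 10 min = 08:09.
So the Q&A starts at 08:09.
From 07:14 to 08:09 is 55 minutes.

55 minutes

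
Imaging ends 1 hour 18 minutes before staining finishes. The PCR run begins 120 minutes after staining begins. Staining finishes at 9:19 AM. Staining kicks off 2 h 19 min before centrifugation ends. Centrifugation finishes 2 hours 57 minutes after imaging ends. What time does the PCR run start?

Imaging ends at 9:19 AM − 78 min = 8:01 AM.
Centrifugation ends at 8:01 AM + 177 min = 10:58 AM.
Staining starts at 10:58 AM − 139 min = 8:39 AM.
The PCR run starts at 8:39 AM + 120 min = 10:39 AM.

10:39 AM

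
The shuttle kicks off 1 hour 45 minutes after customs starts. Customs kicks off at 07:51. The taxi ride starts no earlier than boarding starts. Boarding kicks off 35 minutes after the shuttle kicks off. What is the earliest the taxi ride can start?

The shuttle starts at 07:51 + 105 min = 09:36.
Boarding starts at 09:36 + 35 min = 10:11.
The taxi ride is bounded by boarding, so the earliest it can start is 10:11.

10:11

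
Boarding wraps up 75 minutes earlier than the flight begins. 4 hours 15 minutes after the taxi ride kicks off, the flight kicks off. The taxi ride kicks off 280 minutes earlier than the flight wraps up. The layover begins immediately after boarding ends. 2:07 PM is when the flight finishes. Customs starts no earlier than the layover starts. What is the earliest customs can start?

The taxi ride starts at 2:07 PM − 280 min = 9:27 AM.
The flight starts at 9:27 AM + 255 min = 1:42 PM.
Boarding ends at 1:42 PM − 75 min = 12:27 PM.
So the layover starts at 12:27 PM.
Customs is bounded by the layover, so the earliest it can start is 12:27 PM.

12:27 PM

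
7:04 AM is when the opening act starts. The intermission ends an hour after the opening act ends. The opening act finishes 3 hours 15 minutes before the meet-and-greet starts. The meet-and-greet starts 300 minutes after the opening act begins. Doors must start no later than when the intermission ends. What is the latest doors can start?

The meet-and-greet starts at 7:04 AM + 300 min = 12:04 PM.
The opening act ends at 12:04 PM − 195 min = 8:49 AM.
The intermission ends at 8:49 AM + 60 min = 9:49 AM.
Doors is bounded by the intermission, so the latest it can start is 9:49 AM.

9:49 AM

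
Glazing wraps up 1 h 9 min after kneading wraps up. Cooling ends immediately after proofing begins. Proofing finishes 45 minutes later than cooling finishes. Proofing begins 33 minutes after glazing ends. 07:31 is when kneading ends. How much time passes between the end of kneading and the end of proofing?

Glazing ends at 07:31 + 69 min = 08:40.
Proofing starts at 08:40 + 33 min = 09:13.
So cooling ends at 09:13.
Proofing ends at 09:13 + 45 min = 09:58.
From 07:31 to 09:58 is 2 h 27 min.

2 h 27 min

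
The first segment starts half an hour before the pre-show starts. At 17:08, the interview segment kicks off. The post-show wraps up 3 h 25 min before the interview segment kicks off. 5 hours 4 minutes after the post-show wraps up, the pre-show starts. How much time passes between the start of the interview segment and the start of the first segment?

1 hour 9 minutes

The post-show ends at 17:08 − 205 min = 13:43.
The pre-show starts at 13:43 + 304 min = 18:47.
The first segment starts at 18:47 − 30 min = 18:17.
From 17:08 to 18:17 is 1 hour 9 minutes.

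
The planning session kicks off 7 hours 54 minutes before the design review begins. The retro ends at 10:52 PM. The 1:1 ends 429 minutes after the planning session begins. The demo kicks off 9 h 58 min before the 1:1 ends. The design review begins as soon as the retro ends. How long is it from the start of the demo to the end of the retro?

The design review starts at 10:52 PM.
The planning session starts at 10:52 PM − 474 min = 2:58 PM.
The 1:1 ends at 2:58 PM + 429 min = 10:07 PM.
The demo starts at 10:07 PM − 598 min = 12:09 PM.
From 12:09 PM to 10:52 PM is 643 minutes.

643 minutes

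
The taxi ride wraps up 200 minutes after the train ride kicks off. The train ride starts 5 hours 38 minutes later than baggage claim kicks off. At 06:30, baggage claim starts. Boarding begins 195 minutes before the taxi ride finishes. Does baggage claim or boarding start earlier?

baggage claim

The train ride starts at 06:30 + 338 min = 12:08.
The taxi ride ends at 12:08 + 200 min = 15:28.
Boarding starts at 15:28 − 195 min = 12:13.
Baggage claim starts at 06:30 and boarding starts at 12:13, so baggage claim is first.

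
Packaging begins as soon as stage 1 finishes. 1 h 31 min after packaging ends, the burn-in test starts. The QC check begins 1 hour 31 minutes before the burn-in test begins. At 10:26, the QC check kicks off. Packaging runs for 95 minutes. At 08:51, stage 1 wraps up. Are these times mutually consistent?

Yes

Packaging starts at 08:51.
Packaging ends at 08:51 + 95 min = 10:26.
The burn-in test starts at 10:26 + 91 min = 11:57.
The QC check starts at 11:57 − 91 min = 10:26.
That matches the stated 10:26, so the schedule is consistent.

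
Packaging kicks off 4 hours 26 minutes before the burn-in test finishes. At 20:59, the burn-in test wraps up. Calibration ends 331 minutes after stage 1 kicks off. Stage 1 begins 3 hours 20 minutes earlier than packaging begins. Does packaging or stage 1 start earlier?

Packaging starts at 20:59 − 266 min = 16:33.
Stage 1 starts at 16:33 − 200 min = 13:13.
Packaging starts at 16:33 and stage 1 starts at 13:13, so stage 1 is first.

stage 1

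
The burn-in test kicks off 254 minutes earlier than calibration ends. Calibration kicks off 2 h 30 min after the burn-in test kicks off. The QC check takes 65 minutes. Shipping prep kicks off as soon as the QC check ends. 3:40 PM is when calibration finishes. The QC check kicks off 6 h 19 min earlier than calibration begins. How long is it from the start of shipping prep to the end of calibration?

The burn-in test starts at 3:40 PM − 254 min = 11:26 AM.
Calibration starts at 11:26 AM + 150 min = 1:56 PM.
The QC check starts at 1:56 PM − 379 min = 7:37 AM.
The QC check ends at 7:37 AM + 65 min = 8:42 AM.
So shipping prep starts at 8:42 AM.
From 8:42 AM to 3:40 PM is 418 minutes.

418 minutes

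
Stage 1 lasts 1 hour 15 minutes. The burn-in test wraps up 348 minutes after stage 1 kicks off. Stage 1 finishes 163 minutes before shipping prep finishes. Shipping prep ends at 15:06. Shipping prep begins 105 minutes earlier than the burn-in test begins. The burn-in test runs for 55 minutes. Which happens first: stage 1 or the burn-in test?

stage 1

Stage 1 ends at 15:06 − 163 min = 12:23.
Stage 1 starts at 12:23 − 75 min = 11:08.
The burn-in test ends at 11:08 + 348 min = 16:56.
The burn-in test starts at 16:56 − 55 min = 16:01.
Stage 1 starts at 11:08 and the burn-in test starts at 16:01, so stage 1 is first.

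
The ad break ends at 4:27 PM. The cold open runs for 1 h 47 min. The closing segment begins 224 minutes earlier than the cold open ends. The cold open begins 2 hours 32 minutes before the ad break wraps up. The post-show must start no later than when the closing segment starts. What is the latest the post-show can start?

11:58 AM

The cold open starts at 4:27 PM − 152 min = 1:55 PM.
The cold open ends at 1:55 PM + 107 min = 3:42 PM.
The closing segment starts at 3:42 PM − 224 min = 11:58 AM.
The post-show is bounded by the closing segment, so the latest it can start is 11:58 AM.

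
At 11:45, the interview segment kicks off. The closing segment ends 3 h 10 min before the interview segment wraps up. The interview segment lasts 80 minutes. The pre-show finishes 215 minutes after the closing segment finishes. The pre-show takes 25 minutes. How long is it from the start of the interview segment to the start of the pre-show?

The interview segment ends at 11:45 + 80 min = 13:05.
The closing segment ends at 13:05 − 190 min = 09:55.
The pre-show ends at 09:55 + 215 min = 13:30.
The pre-show starts at 13:30 − 25 min = 13:05.
From 11:45 to 13:05 is 1 hour 20 minutes.

1 hour 20 minutes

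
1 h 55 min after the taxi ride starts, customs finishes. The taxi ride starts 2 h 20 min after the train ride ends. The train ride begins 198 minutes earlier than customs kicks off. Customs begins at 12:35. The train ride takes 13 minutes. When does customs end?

13:45

The train ride starts at 12:35 − 198 min = 09:17.
The train ride ends at 09:17 + 13 min = 09:30.
The taxi ride starts at 09:30 + 140 min = 11:50.
Customs ends at 11:50 + 115 min = 13:45.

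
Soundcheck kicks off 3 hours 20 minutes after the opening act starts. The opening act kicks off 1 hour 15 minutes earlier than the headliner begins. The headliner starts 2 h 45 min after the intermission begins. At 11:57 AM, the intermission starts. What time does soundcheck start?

The headliner starts at 11:57 AM + 165 min = 2:42 PM.
The opening act starts at 2:42 PM − 75 min = 1:27 PM.
Soundcheck starts at 1:27 PM + 200 min = 4:47 PM.

4:47 PM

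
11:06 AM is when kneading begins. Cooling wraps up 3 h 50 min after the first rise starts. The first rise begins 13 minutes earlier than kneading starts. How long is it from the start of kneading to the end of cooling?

217 minutes

The first rise starts at 11:06 AM − 13 min = 10:53 AM.
Cooling ends at 10:53 AM + 230 min = 2:43 PM.
From 11:06 AM to 2:43 PM is 217 minutes.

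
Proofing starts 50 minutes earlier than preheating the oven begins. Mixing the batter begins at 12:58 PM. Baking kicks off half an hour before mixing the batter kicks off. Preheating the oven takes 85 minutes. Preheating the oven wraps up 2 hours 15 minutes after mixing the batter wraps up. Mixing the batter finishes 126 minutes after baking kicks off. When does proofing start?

Baking starts at 12:58 PM − 30 min = 12:28 PM.
Mixing the batter ends at 12:28 PM + 126 min = 2:34 PM.
Preheating the oven ends at 2:34 PM + 135 min = 4:49 PM.
Preheating the oven starts at 4:49 PM − 85 min = 3:24 PM.
Proofing starts at 3:24 PM − 50 min = 2:34 PM.

2:34 PM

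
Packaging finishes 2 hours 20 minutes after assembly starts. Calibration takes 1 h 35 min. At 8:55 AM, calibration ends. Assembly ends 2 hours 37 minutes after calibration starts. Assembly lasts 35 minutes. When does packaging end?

11:42 AM

Calibration starts at 8:55 AM − 95 min = 7:20 AM.
Assembly ends at 7:20 AM + 157 min = 9:57 AM.
Assembly starts at 9:57 AM − 35 min = 9:22 AM.
Packaging ends at 9:22 AM + 140 min = 11:42 AM.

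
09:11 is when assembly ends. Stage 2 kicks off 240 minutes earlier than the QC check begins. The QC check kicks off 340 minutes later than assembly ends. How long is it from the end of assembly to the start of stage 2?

1 h 40 min

The QC check starts at 09:11 + 340 min = 14:51.
Stage 2 starts at 14:51 − 240 min = 10:51.
From 09:11 to 10:51 is 1 h 40 min.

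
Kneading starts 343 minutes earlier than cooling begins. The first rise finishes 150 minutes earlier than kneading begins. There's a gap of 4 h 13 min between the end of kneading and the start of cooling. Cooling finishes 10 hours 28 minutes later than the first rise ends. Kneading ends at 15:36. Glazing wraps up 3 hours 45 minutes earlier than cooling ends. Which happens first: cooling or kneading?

Cooling starts at 15:36 + 253 min = 19:49.
Kneading starts at 19:49 − 343 min = 14:06.
Cooling starts at 19:49 and kneading starts at 14:06, so kneading is first.

kneading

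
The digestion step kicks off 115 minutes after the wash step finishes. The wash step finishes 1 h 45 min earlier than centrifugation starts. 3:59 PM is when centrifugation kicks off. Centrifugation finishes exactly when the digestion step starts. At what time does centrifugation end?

The wash step ends at 3:59 PM − 105 min = 2:14 PM.
The digestion step starts at 2:14 PM + 115 min = 4:09 PM.
So centrifugation ends at 4:09 PM.

4:09 PM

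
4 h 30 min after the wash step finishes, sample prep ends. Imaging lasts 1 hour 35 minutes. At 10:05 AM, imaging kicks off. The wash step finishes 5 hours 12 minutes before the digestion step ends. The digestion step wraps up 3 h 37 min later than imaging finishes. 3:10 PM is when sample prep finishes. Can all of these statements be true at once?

No

Imaging ends at 10:05 AM + 95 min = 11:40 AM.
The digestion step ends at 11:40 AM + 217 min = 3:17 PM.
The wash step ends at 3:17 PM − 312 min = 10:05 AM.
Sample prep ends at 10:05 AM + 270 min = 2:35 PM.
But sample prep is also said to end at 3:10 PM — a 35-minute conflict.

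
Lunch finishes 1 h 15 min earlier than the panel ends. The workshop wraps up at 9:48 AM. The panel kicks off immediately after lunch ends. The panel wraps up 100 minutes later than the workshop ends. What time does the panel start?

The panel ends at 9:48 AM + 100 min = 11:28 AM.
Lunch ends at 11:28 AM − 75 min = 10:13 AM.
So the panel starts at 10:13 AM.

10:13 AM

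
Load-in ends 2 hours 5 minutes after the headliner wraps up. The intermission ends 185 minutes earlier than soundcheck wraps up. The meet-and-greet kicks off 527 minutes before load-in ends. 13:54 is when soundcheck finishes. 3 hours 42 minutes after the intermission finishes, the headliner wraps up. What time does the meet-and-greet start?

07:49

The intermission ends at 13:54 − 185 min = 10:49.
The headliner ends at 10:49 + 222 min = 14:31.
Load-in ends at 14:31 + 125 min = 16:36.
The meet-and-greet starts at 16:36 − 527 min = 07:49.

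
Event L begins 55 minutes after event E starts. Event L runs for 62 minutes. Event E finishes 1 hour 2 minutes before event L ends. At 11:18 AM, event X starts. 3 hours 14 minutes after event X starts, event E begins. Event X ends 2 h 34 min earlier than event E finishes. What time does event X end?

12:53 PM

Event E starts at 11:18 AM + 194 min = 2:32 PM.
Event L starts at 2:32 PM + 55 min = 3:27 PM.
Event L ends at 3:27 PM + 62 min = 4:29 PM.
Event E ends at 4:29 PM − 62 min = 3:27 PM.
Event X ends at 3:27 PM − 154 min = 12:53 PM.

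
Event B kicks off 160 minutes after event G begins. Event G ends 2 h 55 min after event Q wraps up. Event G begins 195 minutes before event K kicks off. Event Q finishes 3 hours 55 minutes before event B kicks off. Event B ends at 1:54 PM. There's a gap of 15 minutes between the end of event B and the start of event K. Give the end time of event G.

Event K starts at 1:54 PM + 15 min = 2:09 PM.
Event G starts at 2:09 PM − 195 min = 10:54 AM.
Event B starts at 10:54 AM + 160 min = 1:34 PM.
Event Q ends at 1:34 PM − 235 min = 9:39 AM.
Event G ends at 9:39 AM + 175 min = 12:34 PM.

12:34 PM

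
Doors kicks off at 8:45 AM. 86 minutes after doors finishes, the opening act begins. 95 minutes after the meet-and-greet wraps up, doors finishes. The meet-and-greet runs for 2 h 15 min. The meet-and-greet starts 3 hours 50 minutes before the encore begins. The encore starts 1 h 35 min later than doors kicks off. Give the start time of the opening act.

11:46 AM

The encore starts at 8:45 AM + 95 min = 10:20 AM.
The meet-and-greet starts at 10:20 AM − 230 min = 6:30 AM.
The meet-and-greet ends at 6:30 AM + 135 min = 8:45 AM.
Doors ends at 8:45 AM + 95 min = 10:20 AM.
The opening act starts at 10:20 AM + 86 min = 11:46 AM.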